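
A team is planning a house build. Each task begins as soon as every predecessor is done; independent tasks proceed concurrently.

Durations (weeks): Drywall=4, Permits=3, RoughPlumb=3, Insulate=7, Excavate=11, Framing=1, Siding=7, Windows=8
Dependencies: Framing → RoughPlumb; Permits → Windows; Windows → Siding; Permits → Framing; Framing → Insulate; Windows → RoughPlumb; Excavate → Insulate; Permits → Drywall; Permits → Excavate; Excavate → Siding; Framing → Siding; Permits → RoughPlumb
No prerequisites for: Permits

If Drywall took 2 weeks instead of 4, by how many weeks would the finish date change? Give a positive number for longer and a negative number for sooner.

0

As given, the longest chain is Permits→Excavate→Insulate = 3+11+7 = 21, so the finish is 21 weeks.
Drywall has 14 weeks of float (longest path through it is 7).
That remains the longest chain; total 21 weeks.
Change in finish: 21 − 21 = +0 weeks.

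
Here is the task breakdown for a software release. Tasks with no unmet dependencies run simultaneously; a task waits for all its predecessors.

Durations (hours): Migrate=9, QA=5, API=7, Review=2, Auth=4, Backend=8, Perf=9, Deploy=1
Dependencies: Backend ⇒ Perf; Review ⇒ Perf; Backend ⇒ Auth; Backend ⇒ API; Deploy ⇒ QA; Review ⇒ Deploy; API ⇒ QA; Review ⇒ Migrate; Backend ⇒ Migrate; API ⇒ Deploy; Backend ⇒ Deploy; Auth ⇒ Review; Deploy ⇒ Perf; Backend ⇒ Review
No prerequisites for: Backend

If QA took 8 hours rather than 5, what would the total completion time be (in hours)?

Critical path before the change: Backend→API→Deploy→Perf = 8+7+1+9 = 25 giving 25 hours.
The longest path through QA is only 21 hours, so QA has float 4.
The critical path is still Backend→API→Deploy→Perf; finish is now 25 hours.

25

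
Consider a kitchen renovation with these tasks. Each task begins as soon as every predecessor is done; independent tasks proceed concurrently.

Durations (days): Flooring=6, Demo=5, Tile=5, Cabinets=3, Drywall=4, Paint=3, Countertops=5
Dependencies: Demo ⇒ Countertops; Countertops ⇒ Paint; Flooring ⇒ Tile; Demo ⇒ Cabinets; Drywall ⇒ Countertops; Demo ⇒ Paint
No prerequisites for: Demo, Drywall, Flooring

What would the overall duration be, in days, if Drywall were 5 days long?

Actual critical path: Demo→Countertops→Paint = 5+5+3 = 13 ⇒ 13 days.
Drywall is off the critical path — its longest chain is 12 days, giving 1 of slack.
The critical path is still Demo→Countertops→Paint; finish is now 13 days.

13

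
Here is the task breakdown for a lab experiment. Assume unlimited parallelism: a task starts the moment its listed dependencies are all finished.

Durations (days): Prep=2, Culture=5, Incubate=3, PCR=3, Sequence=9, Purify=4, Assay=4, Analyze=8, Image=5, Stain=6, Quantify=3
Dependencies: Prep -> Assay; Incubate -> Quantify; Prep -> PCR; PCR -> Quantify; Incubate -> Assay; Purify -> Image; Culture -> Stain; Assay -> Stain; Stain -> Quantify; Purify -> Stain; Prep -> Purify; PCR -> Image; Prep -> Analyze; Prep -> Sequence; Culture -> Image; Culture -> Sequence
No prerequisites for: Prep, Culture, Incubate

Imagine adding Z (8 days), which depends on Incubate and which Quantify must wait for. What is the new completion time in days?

16

Originally the schedule takes 16 days.
With Z inserted, Quantify now waits for max(Stain, PCR, Incubate, Z).
New critical path: Incubate→Assay→Stain→Quantify = 3+4+6+3 = 16 ⇒ 16 days.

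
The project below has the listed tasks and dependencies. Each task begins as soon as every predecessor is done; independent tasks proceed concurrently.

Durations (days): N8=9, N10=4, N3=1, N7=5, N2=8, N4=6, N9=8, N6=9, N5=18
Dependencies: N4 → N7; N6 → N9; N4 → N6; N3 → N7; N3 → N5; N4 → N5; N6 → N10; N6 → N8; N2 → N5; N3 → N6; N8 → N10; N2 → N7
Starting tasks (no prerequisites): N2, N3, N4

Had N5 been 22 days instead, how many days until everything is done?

30

Baseline: N4→N6→N8→N10 = 6+9+9+4 = 28 → 28 days.
The longest path through N5 is only 26 days, so N5 has float 2.
The binding chain switches to N2→N5 = 8+22 = 30; finish 30 days.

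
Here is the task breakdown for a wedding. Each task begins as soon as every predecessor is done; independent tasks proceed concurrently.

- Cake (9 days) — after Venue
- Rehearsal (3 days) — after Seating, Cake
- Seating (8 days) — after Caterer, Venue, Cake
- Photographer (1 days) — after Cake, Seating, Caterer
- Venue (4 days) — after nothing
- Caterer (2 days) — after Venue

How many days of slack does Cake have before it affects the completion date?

The longest chain is Venue→Cake→Seating→Rehearsal = 4+9+8+3 = 24; overall finish 24 days.
Longest path through Cake: 24 days (earliest finish 13, latest finish 13).
Float = 24 − 24 = 0.

0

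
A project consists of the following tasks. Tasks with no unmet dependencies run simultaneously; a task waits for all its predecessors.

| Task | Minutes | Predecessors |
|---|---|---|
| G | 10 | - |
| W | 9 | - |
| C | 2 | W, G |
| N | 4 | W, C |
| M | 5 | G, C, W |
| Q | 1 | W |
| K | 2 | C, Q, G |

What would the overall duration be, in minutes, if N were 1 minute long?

As given, the longest chain is G→C→M = 10+2+5 = 17, so the finish is 17 minutes.
N has 1 minute of float (longest path through it is 16).
No other chain overtakes it, so the finish is 17 minutes.

17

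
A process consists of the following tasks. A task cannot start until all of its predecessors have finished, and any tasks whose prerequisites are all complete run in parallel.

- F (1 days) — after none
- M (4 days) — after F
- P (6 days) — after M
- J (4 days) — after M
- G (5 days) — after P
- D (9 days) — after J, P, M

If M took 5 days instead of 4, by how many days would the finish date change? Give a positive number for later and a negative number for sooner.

1

Baseline: F→M→P→D = 1+4+6+9 = 20 → 20 days.
M lies on that path, so at 5 days the path becomes 21 days.
That remains the longest chain; total 21 days.
Change in finish: 21 − 20 = +1 days.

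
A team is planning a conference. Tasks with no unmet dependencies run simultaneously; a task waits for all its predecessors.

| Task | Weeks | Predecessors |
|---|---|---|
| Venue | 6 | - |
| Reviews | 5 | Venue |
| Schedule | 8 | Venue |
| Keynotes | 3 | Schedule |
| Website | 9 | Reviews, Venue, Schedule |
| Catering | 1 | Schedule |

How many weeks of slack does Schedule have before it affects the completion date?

Critical path: Venue→Schedule→Website = 6+8+9 = 23, so the finish is 23 weeks.
The longest chain containing Schedule totals 23 weeks.
Float = 23 − 23 = 0.

0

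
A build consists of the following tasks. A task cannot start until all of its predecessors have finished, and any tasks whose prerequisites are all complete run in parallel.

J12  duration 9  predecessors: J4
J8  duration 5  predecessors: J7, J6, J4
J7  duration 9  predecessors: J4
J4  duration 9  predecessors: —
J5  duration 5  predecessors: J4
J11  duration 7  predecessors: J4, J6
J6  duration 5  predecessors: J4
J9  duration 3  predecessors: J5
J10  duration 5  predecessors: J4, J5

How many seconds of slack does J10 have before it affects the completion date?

4

The longest chain is J4→J7→J8 = 9+9+5 = 23; overall finish 23 seconds.
The longest chain containing J10 totals 19 seconds.
So J10 can slip 23 − 19 = 4 seconds.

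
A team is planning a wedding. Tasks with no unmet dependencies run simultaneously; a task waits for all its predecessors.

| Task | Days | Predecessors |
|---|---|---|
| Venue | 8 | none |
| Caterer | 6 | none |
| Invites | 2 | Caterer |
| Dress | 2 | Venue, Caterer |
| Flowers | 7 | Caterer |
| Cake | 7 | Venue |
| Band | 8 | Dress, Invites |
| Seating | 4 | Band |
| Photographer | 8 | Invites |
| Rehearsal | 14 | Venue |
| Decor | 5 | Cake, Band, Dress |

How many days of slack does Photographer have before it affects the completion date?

The longest chain is Venue→Dress→Band→Decor = 8+2+8+5 = 23; overall finish 23 days.
Longest path through Photographer: 16 days (earliest finish 16, latest finish 23).
Slack of Photographer = 15 − 8 = 7 days.

7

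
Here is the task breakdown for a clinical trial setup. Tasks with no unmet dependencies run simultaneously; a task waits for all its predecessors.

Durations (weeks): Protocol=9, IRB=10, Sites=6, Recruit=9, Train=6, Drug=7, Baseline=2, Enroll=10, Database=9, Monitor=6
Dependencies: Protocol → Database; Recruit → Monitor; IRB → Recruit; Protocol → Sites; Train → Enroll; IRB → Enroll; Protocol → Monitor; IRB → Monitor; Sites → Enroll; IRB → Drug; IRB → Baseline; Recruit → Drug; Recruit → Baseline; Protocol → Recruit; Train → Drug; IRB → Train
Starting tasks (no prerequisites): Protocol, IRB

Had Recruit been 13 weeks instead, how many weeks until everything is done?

30

As given, the longest chain is IRB→Recruit→Drug = 10+9+7 = 26, so the finish is 26 weeks.
Since Recruit is critical, the +4 change carries straight to that chain (now 30 weeks).
That remains the longest chain; total 30 weeks.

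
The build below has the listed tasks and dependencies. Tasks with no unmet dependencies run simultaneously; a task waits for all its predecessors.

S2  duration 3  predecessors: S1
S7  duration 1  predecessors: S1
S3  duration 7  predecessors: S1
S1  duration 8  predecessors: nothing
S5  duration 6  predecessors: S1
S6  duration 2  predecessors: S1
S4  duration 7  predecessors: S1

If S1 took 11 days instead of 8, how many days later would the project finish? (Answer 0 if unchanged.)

Actual critical path: S1→S3 = 8+7 = 15 ⇒ 15 days.
Since S1 is critical, the +3 change carries straight to that chain (now 18 days).
No other chain overtakes it, so the finish is 18 days.
Change in finish: 18 − 15 = +3 days.

3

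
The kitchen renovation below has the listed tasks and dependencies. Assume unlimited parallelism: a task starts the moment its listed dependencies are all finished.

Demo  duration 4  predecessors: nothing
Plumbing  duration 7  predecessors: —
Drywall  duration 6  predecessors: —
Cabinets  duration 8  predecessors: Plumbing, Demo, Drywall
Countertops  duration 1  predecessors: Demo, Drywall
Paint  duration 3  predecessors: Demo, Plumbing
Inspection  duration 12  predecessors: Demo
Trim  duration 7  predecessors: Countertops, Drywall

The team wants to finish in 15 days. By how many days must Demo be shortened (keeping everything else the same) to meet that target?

1

Current finish: 16 days; target: 15.
Demo is on every critical path, so each day cut from Demo cuts the finish by one (this holds down to a finish of 15).
Need 16 − 15 = 1 day off Demo → Demo becomes 3 days, finish becomes 15.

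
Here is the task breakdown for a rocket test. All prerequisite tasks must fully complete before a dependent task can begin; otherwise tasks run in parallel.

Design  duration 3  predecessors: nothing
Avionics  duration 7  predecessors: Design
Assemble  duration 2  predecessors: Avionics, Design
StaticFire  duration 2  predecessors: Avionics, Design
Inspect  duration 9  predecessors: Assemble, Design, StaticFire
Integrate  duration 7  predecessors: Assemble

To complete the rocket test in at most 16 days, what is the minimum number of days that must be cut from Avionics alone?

Current finish: 21 days; target: 16.
Avionics is on every critical path, so each day cut from Avionics cuts the finish by one (this holds down to a finish of 15).
Need 21 − 16 = 5 days off Avionics → Avionics becomes 2 days, finish becomes 16.

5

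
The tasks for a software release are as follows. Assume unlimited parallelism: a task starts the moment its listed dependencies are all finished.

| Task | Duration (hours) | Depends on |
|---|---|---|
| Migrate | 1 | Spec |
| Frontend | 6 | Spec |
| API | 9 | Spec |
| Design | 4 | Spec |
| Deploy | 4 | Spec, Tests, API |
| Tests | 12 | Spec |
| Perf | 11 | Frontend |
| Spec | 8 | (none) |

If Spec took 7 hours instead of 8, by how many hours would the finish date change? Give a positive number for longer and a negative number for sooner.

-1

As given, the longest chain is Spec→Frontend→Perf = 8+6+11 = 25, so the finish is 25 hours.
Since Spec is critical, the -1 change carries straight to that chain (now 24 hours).
No other chain overtakes it, so the finish is 24 hours.
Change in finish: 24 − 25 = -1 hours.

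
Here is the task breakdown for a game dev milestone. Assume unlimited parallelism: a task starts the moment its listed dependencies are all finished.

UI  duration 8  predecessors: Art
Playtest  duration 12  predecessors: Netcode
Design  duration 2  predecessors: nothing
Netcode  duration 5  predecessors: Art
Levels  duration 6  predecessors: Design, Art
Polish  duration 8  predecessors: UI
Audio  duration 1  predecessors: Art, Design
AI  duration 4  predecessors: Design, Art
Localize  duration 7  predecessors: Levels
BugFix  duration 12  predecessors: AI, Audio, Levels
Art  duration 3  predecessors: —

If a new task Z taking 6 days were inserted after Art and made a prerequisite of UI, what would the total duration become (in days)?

25

Originally the game dev milestone takes 21 days.
With Z inserted, UI now waits for max(Art, Z).
New critical path: Art→Z→UI→Polish = 3+6+8+8 = 25 ⇒ 25 days.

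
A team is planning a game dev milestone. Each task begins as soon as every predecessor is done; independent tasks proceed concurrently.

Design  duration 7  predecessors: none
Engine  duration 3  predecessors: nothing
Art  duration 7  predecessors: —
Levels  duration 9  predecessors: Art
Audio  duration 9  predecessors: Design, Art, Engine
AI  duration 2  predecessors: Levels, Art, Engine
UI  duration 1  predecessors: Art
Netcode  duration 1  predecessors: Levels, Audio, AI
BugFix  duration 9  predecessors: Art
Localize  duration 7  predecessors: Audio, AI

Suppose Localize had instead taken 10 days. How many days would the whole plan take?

Critical path before the change: Art→Levels→AI→Localize = 7+9+2+7 = 25 giving 25 days.
Localize lies on that path, so at 10 days the path becomes 28 days.
That remains the longest chain; total 28 days.

28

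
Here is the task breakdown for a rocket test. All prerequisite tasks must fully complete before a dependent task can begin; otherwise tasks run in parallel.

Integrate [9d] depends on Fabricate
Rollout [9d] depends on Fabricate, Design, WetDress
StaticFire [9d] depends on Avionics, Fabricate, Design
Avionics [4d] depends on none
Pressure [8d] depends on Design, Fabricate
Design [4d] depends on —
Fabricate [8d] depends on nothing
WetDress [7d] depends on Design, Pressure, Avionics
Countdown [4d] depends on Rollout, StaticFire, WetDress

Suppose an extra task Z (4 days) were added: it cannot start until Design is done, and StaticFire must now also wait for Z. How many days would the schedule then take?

36

Originally the schedule takes 36 days.
With Z inserted, StaticFire now waits for max(Avionics, Fabricate, Design, Z).
New critical path: Fabricate→Pressure→WetDress→Rollout→Countdown = 8+8+7+9+4 = 36 ⇒ 36 days.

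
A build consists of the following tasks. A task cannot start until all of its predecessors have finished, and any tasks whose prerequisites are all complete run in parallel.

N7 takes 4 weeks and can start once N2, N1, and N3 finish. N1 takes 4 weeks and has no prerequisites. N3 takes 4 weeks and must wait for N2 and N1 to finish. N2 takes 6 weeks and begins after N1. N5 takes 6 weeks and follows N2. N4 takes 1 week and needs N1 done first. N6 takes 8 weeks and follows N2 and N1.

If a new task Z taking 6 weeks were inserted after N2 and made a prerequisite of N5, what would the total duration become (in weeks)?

Originally the plan takes 18 weeks.
With Z inserted, N5 now waits for max(N2, Z).
New critical path: N1→N2→Z→N5 = 4+6+6+6 = 22 ⇒ 22 weeks.

22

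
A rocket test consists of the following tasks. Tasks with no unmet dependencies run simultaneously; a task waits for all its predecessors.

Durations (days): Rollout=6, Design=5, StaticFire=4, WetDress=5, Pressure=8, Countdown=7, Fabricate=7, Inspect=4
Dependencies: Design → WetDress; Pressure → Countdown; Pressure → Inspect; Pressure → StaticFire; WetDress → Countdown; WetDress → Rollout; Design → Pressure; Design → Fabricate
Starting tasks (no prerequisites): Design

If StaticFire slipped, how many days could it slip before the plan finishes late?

Critical path: Design→Pressure→Countdown = 5+8+7 = 20, so the finish is 20 days.
Longest path through StaticFire: 17 days (earliest finish 17, latest finish 20).
Slack of StaticFire = 16 − 13 = 3 days.

3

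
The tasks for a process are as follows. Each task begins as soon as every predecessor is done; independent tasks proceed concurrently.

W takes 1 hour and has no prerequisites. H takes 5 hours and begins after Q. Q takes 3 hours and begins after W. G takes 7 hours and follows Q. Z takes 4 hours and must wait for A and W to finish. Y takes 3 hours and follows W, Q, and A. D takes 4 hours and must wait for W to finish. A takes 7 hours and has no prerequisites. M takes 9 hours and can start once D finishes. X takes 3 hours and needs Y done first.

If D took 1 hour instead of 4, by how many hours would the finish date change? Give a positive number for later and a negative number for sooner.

-1

Critical path before the change: W→D→M = 1+4+9 = 14 giving 14 hours.
D is on the critical path; changing it to 1 makes that path 11 hours.
Now A→Y→X = 7+3+3 = 13 is longest, so the finish becomes 13 hours.
Change in finish: 13 − 14 = -1 hours.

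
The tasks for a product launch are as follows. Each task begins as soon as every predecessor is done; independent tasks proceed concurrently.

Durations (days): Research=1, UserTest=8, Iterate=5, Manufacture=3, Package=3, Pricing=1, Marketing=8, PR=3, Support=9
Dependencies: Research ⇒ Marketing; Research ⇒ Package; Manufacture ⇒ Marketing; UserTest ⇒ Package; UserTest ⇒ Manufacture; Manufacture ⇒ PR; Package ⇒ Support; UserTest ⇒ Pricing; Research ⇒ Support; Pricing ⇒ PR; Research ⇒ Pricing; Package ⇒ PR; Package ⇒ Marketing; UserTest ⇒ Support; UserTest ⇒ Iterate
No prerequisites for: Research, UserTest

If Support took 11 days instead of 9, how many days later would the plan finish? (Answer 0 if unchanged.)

Baseline: UserTest→Package→Support = 8+3+9 = 20 → 20 days.
Since Support is critical, the +2 change carries straight to that chain (now 22 days).
The critical path is still UserTest→Package→Support; finish is now 22 days.
Change in finish: 22 − 20 = +2 days.

2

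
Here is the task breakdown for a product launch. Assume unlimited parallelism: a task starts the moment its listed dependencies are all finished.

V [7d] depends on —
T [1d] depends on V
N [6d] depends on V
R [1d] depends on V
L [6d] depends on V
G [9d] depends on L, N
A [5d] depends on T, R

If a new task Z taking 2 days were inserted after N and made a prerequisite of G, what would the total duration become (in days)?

24

Originally the plan takes 22 days.
With Z inserted, G now waits for max(L, N, Z).
New critical path: V→N→Z→G = 7+6+2+9 = 24 ⇒ 24 days.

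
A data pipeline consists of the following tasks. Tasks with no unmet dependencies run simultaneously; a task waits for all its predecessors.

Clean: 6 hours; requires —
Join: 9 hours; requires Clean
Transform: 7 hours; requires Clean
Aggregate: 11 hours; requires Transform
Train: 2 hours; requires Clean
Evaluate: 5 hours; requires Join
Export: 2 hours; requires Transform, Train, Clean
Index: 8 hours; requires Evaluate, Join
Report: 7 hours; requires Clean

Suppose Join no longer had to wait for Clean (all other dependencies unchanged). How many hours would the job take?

24

Before: longest chain Clean→Join→Evaluate→Index = 6+9+5+8 = 28, finish 28.
Without Clean→Join, Join's earliest start moves from 6 to 0.
After: Clean→Transform→Aggregate = 6+7+11 = 24 → 24 hours.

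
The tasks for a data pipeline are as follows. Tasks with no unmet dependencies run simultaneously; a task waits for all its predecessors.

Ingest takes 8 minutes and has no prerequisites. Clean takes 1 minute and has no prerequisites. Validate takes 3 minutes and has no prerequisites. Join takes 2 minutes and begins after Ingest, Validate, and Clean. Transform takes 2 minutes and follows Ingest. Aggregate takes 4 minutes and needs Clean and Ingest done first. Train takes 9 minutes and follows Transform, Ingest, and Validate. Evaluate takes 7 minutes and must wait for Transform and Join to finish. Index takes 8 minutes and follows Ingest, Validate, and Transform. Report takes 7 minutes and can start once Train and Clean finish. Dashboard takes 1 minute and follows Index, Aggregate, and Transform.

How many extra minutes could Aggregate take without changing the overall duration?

The longest chain is Ingest→Transform→Train→Report = 8+2+9+7 = 26; overall finish 26 minutes.
The longest chain containing Aggregate totals 13 minutes.
Float = 26 − 13 = 13.

13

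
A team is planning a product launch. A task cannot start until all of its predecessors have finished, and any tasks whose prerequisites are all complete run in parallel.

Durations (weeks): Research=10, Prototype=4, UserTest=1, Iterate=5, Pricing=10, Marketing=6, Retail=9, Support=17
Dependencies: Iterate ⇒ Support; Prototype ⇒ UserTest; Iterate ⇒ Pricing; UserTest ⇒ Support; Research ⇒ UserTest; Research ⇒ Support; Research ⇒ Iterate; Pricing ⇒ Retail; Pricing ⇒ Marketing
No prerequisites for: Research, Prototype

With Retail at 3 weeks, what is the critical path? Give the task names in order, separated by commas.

The binding path is Research→Iterate→Pricing→Retail = 10+5+10+9 = 34; finish at 34 weeks.
Since Retail is critical, the -6 change carries straight to that chain (now 28 weeks).
The binding chain switches to Research→Iterate→Support = 10+5+17 = 32; finish 32 weeks.

Research, Iterate, Support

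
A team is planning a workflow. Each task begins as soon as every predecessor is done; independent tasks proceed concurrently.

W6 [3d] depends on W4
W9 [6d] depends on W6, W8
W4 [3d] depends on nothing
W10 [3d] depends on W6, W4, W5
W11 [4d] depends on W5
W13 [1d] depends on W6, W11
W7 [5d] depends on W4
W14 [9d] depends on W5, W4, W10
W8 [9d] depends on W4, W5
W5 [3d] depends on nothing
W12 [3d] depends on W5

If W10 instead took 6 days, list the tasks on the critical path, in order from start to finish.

Critical path before the change: W4→W6→W10→W14 = 3+3+3+9 = 18 giving 18 days.
W10 lies on that path, so at 6 days the path becomes 21 days.
The critical path is still W4→W6→W10→W14; finish is now 21 days.

W4, W6, W10, W14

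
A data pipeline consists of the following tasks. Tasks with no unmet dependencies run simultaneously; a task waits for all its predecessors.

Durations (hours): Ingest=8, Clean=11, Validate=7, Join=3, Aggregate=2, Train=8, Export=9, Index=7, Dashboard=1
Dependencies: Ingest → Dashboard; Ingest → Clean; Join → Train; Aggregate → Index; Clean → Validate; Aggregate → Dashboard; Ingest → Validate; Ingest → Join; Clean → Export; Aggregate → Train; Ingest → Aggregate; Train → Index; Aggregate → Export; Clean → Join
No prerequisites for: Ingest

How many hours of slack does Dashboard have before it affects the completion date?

The longest chain is Ingest→Clean→Join→Train→Index = 8+11+3+8+7 = 37; overall finish 37 hours.
Dashboard finishes as early as 11 and must finish by 37.
Float = 37 − 11 = 26.

26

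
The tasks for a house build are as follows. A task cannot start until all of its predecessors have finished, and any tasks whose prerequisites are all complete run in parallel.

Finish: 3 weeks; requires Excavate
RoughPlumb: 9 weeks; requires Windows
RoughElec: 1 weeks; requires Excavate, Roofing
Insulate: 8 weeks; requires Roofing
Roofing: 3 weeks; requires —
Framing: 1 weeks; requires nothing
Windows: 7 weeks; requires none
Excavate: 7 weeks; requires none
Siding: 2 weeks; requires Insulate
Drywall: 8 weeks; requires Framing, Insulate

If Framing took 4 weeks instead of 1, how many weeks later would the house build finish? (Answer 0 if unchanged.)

As given, the longest chain is Roofing→Insulate→Drywall = 3+8+8 = 19, so the finish is 19 weeks.
Framing has 10 weeks of float (longest path through it is 9).
The critical path is still Roofing→Insulate→Drywall; finish is now 19 weeks.
Change in finish: 19 − 19 = +0 weeks.

0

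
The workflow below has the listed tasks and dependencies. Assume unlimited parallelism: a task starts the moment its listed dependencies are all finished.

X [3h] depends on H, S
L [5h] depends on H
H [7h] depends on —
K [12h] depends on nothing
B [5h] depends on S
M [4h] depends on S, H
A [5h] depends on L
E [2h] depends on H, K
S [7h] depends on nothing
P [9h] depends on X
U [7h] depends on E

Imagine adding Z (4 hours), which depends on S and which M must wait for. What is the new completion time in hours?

Originally the workflow takes 21 hours.
With Z inserted, M now waits for max(S, H, Z).
New critical path: K→E→U = 12+2+7 = 21 ⇒ 21 hours.

21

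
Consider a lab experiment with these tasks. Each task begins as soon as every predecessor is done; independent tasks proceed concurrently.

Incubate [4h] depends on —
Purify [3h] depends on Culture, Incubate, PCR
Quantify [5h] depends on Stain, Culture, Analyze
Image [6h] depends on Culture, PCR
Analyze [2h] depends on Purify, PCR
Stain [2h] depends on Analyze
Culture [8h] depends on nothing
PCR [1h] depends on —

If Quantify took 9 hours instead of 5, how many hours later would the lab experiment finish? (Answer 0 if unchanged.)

Critical path before the change: Culture→Purify→Analyze→Stain→Quantify = 8+3+2+2+5 = 20 giving 20 hours.
Quantify lies on that path, so at 9 hours the path becomes 24 hours.
No other chain overtakes it, so the finish is 24 hours.
Change in finish: 24 − 20 = +4 hours.

4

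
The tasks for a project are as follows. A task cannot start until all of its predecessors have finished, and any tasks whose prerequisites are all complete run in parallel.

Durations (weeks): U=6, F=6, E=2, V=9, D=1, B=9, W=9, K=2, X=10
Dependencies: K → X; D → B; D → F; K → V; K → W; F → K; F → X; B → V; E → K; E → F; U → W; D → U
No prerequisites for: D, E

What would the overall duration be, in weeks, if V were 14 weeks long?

Critical path before the change: E→F→K→X = 2+6+2+10 = 20 giving 20 weeks.
V is off the critical path — its longest chain is 19 weeks, giving 1 of slack.
New critical path: D→B→V = 1+9+14 = 24 ⇒ 24 weeks.

24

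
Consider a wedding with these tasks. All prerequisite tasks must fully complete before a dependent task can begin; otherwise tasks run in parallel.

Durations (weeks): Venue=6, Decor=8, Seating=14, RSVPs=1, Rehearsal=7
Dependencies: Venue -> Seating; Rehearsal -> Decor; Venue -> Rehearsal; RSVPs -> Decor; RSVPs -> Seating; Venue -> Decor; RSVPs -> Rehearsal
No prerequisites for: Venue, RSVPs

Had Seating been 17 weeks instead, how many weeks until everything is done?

Actual critical path: Venue→Rehearsal→Decor = 6+7+8 = 21 ⇒ 21 weeks.
Seating is off the critical path — its longest chain is 20 weeks, giving 1 of slack.
New critical path: Venue→Seating = 6+17 = 23 ⇒ 23 weeks.

23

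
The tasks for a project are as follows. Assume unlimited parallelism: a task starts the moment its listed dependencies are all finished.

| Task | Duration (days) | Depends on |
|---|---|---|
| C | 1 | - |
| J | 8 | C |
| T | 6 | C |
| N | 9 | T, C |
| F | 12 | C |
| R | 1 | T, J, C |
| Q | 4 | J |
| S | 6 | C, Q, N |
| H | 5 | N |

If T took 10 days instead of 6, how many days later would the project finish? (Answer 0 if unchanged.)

Baseline: C→T→N→S = 1+6+9+6 = 22 → 22 days.
T is on the critical path; changing it to 10 makes that path 26 days.
No other chain overtakes it, so the finish is 26 days.
Change in finish: 26 − 22 = +4 days.

4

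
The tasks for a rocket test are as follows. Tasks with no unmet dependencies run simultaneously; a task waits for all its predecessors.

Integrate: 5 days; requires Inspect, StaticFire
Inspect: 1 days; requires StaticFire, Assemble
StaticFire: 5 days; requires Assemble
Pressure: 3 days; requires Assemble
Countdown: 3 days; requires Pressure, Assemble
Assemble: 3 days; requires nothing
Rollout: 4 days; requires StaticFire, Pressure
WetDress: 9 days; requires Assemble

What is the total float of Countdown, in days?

5

Critical path: Assemble→StaticFire→Inspect→Integrate = 3+5+1+5 = 14, so the finish is 14 days.
The longest chain containing Countdown totals 9 days.
Float = 14 − 9 = 5.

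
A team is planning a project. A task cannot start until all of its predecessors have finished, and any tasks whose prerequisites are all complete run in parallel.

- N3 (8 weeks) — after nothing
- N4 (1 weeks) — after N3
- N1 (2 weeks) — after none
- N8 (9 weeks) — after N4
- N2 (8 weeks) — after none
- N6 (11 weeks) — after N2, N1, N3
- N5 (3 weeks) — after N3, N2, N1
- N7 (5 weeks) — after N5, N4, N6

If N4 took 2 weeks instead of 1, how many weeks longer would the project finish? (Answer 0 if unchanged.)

0

Baseline: N2→N6→N7 = 8+11+5 = 24 → 24 weeks.
N4 is off the critical path — its longest chain is 18 weeks, giving 6 of slack.
No other chain overtakes it, so the finish is 24 weeks.
Change in finish: 24 − 24 = +0 weeks.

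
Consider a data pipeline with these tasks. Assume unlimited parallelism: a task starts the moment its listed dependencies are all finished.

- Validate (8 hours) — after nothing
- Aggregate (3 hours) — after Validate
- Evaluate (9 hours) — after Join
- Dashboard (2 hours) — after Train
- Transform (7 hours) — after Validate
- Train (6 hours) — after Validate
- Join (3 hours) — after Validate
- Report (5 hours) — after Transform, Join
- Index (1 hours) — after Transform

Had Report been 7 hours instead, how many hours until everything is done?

Baseline: Validate→Transform→Report = 8+7+5 = 20 → 20 hours.
Since Report is critical, the +2 change carries straight to that chain (now 22 hours).
No other chain overtakes it, so the finish is 22 hours.

22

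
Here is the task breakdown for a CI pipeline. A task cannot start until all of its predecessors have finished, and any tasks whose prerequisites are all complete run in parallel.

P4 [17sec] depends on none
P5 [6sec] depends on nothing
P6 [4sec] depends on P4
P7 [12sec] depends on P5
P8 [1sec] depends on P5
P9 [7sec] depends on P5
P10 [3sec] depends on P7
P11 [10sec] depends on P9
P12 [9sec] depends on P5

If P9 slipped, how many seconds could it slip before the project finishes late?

The longest chain is P5→P9→P11 = 6+7+10 = 23; overall finish 23 seconds.
P9 finishes as early as 13 and must finish by 13.
So P9 can slip 13 − 13 = 0 seconds.

0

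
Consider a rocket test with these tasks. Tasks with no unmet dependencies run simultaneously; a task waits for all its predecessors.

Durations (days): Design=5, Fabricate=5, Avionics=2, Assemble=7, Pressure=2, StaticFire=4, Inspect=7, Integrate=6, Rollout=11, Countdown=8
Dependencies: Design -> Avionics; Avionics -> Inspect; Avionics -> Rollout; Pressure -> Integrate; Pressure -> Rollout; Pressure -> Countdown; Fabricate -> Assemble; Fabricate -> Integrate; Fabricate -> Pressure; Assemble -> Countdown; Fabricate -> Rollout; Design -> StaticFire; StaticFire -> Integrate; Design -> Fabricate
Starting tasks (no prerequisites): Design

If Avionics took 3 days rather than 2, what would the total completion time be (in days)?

As given, the longest chain is Design→Fabricate→Assemble→Countdown = 5+5+7+8 = 25, so the finish is 25 days.
Avionics has 7 days of float (longest path through it is 18).
The critical path is still Design→Fabricate→Assemble→Countdown; finish is now 25 days.

25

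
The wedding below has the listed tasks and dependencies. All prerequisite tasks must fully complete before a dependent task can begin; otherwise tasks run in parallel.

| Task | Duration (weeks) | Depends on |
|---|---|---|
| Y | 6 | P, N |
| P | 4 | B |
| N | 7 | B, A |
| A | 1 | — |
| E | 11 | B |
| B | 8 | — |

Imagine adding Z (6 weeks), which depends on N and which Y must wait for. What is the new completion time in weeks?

27

Originally the job takes 21 weeks.
With Z inserted, Y now waits for max(P, N, Z).
New critical path: B→N→Z→Y = 8+7+6+6 = 27 ⇒ 27 weeks.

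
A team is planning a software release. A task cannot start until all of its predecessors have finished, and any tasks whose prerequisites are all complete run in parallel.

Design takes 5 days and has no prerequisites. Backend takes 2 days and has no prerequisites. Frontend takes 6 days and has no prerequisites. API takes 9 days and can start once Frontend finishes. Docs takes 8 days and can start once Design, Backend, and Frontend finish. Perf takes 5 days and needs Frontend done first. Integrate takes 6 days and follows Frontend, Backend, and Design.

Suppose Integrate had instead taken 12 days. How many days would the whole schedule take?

Baseline: Frontend→API = 6+9 = 15 → 15 days.
Integrate is off the critical path — its longest chain is 12 days, giving 3 of slack.
New critical path: Frontend→Integrate = 6+12 = 18 ⇒ 18 days.

18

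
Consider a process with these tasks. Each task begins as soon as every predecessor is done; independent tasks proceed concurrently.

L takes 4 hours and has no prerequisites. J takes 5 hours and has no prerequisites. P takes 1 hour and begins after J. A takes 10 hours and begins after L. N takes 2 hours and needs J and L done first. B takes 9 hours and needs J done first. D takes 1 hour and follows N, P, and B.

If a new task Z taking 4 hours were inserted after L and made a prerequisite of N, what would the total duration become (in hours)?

15

Originally the job takes 15 hours.
With Z inserted, N now waits for max(J, L, Z).
New critical path: J→B→D = 5+9+1 = 15 ⇒ 15 hours.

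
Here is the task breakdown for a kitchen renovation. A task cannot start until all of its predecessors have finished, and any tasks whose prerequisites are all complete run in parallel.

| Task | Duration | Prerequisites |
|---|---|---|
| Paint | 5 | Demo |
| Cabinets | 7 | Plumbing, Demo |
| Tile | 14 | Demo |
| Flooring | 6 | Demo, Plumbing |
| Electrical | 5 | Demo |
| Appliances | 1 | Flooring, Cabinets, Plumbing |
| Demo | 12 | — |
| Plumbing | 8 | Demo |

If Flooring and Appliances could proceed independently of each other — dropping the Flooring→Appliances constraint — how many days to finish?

28

Before: longest chain Demo→Plumbing→Cabinets→Appliances = 12+8+7+1 = 28, finish 28.
Dropping Flooring→Appliances doesn't change Appliances's earliest start (27); another predecessor still binds.
The longest chain is now Demo→Plumbing→Cabinets→Appliances = 12+8+7+1 = 28, so the kitchen renovation takes 28 days.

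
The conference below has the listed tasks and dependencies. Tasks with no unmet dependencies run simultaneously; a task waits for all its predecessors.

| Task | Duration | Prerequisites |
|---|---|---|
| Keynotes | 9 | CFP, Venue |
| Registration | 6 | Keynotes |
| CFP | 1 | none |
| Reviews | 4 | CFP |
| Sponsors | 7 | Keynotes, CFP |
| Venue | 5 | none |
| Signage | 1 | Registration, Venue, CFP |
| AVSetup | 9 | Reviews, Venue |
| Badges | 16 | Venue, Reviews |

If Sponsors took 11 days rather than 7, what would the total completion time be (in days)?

The binding path is Venue→Keynotes→Sponsors = 5+9+7 = 21; finish at 21 days.
Sponsors is on the critical path; changing it to 11 makes that path 25 days.
The critical path is still Venue→Keynotes→Sponsors; finish is now 25 days.

25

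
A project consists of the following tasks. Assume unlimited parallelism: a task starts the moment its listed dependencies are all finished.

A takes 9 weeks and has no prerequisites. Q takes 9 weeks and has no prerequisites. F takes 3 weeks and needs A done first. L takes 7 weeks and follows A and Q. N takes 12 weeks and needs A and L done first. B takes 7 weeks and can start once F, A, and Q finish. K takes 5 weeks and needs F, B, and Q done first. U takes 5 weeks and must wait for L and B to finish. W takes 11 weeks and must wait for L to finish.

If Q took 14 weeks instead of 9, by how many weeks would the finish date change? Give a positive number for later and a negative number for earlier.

The binding path is Q→L→N = 9+7+12 = 28; finish at 28 weeks.
Q is on the critical path; changing it to 14 makes that path 33 weeks.
The critical path is still Q→L→N; finish is now 33 weeks.
Change in finish: 33 − 28 = +5 weeks.

5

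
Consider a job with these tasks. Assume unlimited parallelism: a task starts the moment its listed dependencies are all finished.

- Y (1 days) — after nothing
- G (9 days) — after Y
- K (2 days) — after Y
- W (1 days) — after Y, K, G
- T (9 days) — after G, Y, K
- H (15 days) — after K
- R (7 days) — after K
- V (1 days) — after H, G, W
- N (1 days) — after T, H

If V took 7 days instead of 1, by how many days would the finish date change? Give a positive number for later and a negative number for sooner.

The binding path is Y→G→T→N = 1+9+9+1 = 20; finish at 20 days.
V is off the critical path — its longest chain is 19 days, giving 1 of slack.
The binding chain switches to Y→K→H→V = 1+2+15+7 = 25; finish 25 days.
Change in finish: 25 − 20 = +5 days.

5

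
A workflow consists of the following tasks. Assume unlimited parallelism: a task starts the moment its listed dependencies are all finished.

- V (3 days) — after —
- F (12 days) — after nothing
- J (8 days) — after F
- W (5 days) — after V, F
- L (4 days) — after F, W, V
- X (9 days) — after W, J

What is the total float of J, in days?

0

F→J→X = 12+8+9 = 29 sets the makespan at 29 days.
Longest path through J: 29 days (earliest finish 20, latest finish 20).
Slack of J = 12 − 12 = 0 days.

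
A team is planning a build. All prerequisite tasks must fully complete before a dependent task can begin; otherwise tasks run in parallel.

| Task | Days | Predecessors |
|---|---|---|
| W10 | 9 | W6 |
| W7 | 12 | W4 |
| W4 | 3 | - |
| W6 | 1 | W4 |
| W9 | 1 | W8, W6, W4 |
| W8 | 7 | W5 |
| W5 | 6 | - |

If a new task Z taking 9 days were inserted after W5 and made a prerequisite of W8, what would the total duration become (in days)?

23

Originally the build takes 15 days.
With Z inserted, W8 now waits for max(W5, Z).
New critical path: W5→Z→W8→W9 = 6+9+7+1 = 23 ⇒ 23 days.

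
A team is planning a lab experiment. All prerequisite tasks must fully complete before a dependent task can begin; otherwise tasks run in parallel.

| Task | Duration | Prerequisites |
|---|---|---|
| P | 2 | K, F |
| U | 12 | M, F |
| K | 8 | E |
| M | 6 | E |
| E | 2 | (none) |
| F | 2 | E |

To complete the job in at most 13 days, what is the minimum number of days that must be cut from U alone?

Current finish: 20 days; target: 13.
U is on every critical path, so each day cut from U cuts the finish by one (this holds down to a finish of 12).
Need 20 − 13 = 7 days off U → U becomes 5 days, finish becomes 13.

7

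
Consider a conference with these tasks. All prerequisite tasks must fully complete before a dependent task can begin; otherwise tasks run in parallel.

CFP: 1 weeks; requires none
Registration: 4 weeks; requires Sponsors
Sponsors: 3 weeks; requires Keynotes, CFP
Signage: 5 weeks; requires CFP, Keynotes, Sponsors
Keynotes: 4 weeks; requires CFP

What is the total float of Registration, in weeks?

The longest chain is CFP→Keynotes→Sponsors→Signage = 1+4+3+5 = 13; overall finish 13 weeks.
The longest chain containing Registration totals 12 weeks.
Float = 13 − 12 = 1.

1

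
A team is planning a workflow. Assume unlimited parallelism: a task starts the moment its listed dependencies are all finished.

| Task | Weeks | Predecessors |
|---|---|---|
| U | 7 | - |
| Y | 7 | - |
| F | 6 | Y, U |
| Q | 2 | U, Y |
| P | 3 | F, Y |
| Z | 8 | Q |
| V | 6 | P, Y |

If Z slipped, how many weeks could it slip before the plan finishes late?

The longest chain is U→F→P→V = 7+6+3+6 = 22; overall finish 22 weeks.
Z finishes as early as 17 and must finish by 22.
Slack of Z = 14 − 9 = 5 weeks.

5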